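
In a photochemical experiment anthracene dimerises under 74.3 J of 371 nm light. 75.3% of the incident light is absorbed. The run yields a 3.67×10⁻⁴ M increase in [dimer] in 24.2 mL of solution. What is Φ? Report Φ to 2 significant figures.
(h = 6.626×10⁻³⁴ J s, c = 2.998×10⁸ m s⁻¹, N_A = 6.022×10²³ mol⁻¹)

Φ = 0.051

Product: (3.67×10⁻⁴ M)(0.0242 L) = 8.881×10⁻⁶ mol.
Photon energy at 371 nm: hc/λ = (6.626×10⁻³⁴)(2.998×10⁸)/(371×10⁻⁹) = 5.354×10⁻¹⁹ J.
Photons incident: 74.3 / 5.354×10⁻¹⁹ = 1.388×10²⁰, i.e. 1.388×10²⁰/6.022×10²³ = 2.305×10⁻⁴ mol.
Photons absorbed: 0.753 × 2.305×10⁻⁴ = 1.736×10⁻⁴ mol.
Φ = 8.881×10⁻⁶ mol / 1.736×10⁻⁴ mol photons = 0.051.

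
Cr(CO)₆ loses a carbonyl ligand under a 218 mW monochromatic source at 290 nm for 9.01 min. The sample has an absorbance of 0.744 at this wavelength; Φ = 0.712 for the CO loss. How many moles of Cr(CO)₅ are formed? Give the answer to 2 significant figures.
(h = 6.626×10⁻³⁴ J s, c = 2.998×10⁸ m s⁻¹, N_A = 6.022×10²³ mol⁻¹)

Photon energy at 290 nm: hc/λ = (6.626×10⁻³⁴)(2.998×10⁸)/(290×10⁻⁹) = 6.850×10⁻¹⁹ J.
Energy delivered: (218 mW)(540.6 s) = 117.9 J.
Photons incident: 117.9 / 6.850×10⁻¹⁹ = 1.721×10²⁰, i.e. 1.721×10²⁰/6.022×10²³ = 2.858×10⁻⁴ mol.
Fraction absorbed: 1 − 10^(−0.744) = 0.8197.
Photons absorbed: 0.8197 × 2.858×10⁻⁴ = 2.343×10⁻⁴ mol.
Product: Φ × n_abs = 0.712 × 2.343×10⁻⁴ = 1.668×10⁻⁴ mol.

1.7×10⁻⁴ mol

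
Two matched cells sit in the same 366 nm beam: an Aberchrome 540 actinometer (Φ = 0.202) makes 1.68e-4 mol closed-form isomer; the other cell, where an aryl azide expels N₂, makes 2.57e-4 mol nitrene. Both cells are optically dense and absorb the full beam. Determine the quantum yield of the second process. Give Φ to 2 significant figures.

Φ = 0.31

Photons absorbed by the actinometer: 1.68e-4 / 0.202 = 8.317e-4 mol.
Φ(unknown) = 2.57e-4 / 8.317e-4 = 0.31.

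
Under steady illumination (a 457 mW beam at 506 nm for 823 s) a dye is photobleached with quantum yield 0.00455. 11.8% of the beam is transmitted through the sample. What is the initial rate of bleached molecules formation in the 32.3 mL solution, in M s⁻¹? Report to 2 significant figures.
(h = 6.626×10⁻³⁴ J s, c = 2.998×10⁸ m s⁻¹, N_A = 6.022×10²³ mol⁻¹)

Photon energy at 506 nm: hc/λ = (6.626×10⁻³⁴)(2.998×10⁸)/(506×10⁻⁹) = 3.926×10⁻¹⁹ J.
Energy delivered: (457 mW)(823 s) = 376.1 J.
Photons incident: 376.1 / 3.926×10⁻¹⁹ = 9.580×10²⁰, i.e. 9.580×10²⁰/6.022×10²³ = 0.001591 mol.
Fraction absorbed: 1 − 11.8/100 = 0.8820.
Photons absorbed: 0.8820 × 0.001591 = 0.001403 mol.
Product formed: 0.00455 × 0.001403 = 6.384×10⁻⁶ mol.
Rate: 6.384×10⁻⁶ mol / (823 s × 0.0323 L) = 2.4×10⁻⁷ M s⁻¹.

2.4×10⁻⁷ M s⁻¹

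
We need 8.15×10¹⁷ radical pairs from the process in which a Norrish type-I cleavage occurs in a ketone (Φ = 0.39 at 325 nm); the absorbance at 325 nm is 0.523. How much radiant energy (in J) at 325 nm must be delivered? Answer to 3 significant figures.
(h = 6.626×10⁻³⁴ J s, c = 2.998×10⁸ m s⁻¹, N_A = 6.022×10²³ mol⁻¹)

1.82 J

Product: 8.15×10¹⁷ / 6.022×10²³ = 1.353×10⁻⁶ mol.
Photons that must be absorbed: 1.353×10⁻⁶ / 0.39 = 3.469×10⁻⁶ mol.
Fraction absorbed: 1 − 10^(−0.523) = 0.7001.
Incident photons needed: 3.469×10⁻⁶ / 0.7001 = 4.955×10⁻⁶ mol.
Photon energy: hc/λ = 6.112×10⁻¹⁹ J; per mole, 3.681×10⁵ J mol⁻¹.
Energy required: 4.955×10⁻⁶ × 3.681×10⁵ = 1.82 J.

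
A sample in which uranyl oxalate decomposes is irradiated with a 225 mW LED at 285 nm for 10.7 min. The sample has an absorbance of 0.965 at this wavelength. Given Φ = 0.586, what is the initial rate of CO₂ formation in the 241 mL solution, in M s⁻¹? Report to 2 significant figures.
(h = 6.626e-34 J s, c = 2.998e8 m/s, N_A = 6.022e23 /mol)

1.2e-6 M s⁻¹

Photon energy at 285 nm: hc/λ = (6.626e-34)(2.998e8)/(285e-9) = 6.970e-19 J.
Energy delivered: (225 mW)(642 s) = 144.5 J.
Photons incident: 144.5 / 6.970e-19 = 2.073e20, i.e. 2.073e20/6.022e23 = 3.442e-4 mol.
Fraction absorbed: 1 − 10^(−0.965) = 0.8916.
Photons absorbed: 0.8916 × 3.442e-4 = 3.069e-4 mol.
Product formed: 0.586 × 3.069e-4 = 1.798e-4 mol.
Rate: 1.798e-4 mol / (642 s × 0.241 L) = 1.2e-6 M s⁻¹.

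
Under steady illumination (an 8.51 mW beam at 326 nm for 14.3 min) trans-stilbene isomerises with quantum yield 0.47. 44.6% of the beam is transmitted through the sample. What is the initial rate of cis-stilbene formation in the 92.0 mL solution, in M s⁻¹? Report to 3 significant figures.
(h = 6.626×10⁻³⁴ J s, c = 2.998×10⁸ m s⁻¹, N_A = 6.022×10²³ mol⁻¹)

6.56×10⁻⁸ M s⁻¹

Photon energy at 326 nm: hc/λ = (6.626×10⁻³⁴)(2.998×10⁸)/(326×10⁻⁹) = 6.093×10⁻¹⁹ J.
Energy delivered: (8.51 mW)(858 s) = 7.302 J.
Photons incident: 7.302 / 6.093×10⁻¹⁹ = 1.198×10¹⁹, i.e. 1.198×10¹⁹/6.022×10²³ = 1.989×10⁻⁵ mol.
Fraction absorbed: 1 − 44.6/100 = 0.5540.
Photons absorbed: 0.5540 × 1.989×10⁻⁵ = 1.102×10⁻⁵ mol.
Product formed: 0.47 × 1.102×10⁻⁵ = 5.179×10⁻⁶ mol.
Rate: 5.179×10⁻⁶ mol / (858 s × 0.092 L) = 6.56×10⁻⁸ M s⁻¹.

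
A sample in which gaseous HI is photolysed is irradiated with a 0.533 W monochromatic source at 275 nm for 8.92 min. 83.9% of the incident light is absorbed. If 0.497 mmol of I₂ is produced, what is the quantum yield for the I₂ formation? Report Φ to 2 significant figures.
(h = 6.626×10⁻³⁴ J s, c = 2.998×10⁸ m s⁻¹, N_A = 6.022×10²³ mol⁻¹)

Product: 0.497 mmol = 4.97×10⁻⁴ mol.
Photon energy at 275 nm: hc/λ = (6.626×10⁻³⁴)(2.998×10⁸)/(275×10⁻⁹) = 7.224×10⁻¹⁹ J.
Energy delivered: (0.533 W)(535.2 s) = 285.3 J.
Photons incident: 285.3 / 7.224×10⁻¹⁹ = 3.949×10²⁰, i.e. 3.949×10²⁰/6.022×10²³ = 6.558×10⁻⁴ mol.
Photons absorbed: 0.839 × 6.558×10⁻⁴ = 5.502×10⁻⁴ mol.
Φ = 4.97×10⁻⁴ mol / 5.502×10⁻⁴ mol photons = 0.90.

Φ = 0.90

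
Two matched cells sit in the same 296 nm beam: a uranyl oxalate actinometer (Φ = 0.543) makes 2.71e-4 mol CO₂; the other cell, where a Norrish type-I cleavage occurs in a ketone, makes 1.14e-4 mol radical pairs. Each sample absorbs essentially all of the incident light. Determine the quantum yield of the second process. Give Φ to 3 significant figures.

Φ = 0.228

Photons absorbed by the actinometer: 2.71e-4 / 0.543 = 4.991e-4 mol.
Φ(unknown) = 1.14e-4 / 4.991e-4 = 0.228.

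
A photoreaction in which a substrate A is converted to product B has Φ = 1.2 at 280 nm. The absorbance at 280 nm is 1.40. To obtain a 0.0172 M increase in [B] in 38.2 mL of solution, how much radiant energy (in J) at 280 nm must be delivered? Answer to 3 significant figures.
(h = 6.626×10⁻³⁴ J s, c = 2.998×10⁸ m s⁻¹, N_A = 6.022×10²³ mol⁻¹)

Product: (0.0172 M)(0.0382 L) = 6.570×10⁻⁴ mol.
Photons that must be absorbed: 6.570×10⁻⁴ / 1.2 = 5.475×10⁻⁴ mol.
Fraction absorbed: 1 − 10^(−1.40) = 0.9602.
Incident photons needed: 5.475×10⁻⁴ / 0.9602 = 5.702×10⁻⁴ mol.
Photon energy: hc/λ = 7.095×10⁻¹⁹ J; per mole, 4.273×10⁵ J mol⁻¹.
Energy required: 5.702×10⁻⁴ × 4.273×10⁵ = 244 J.

244 J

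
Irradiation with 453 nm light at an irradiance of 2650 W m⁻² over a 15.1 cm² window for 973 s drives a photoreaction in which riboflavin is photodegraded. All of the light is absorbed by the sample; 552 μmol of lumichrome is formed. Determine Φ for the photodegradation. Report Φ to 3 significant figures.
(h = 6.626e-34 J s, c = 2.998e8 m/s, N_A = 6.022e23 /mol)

Product: 552 μmol = 5.52e-4 mol.
Photon energy at 453 nm: hc/λ = (6.626e-34)(2.998e8)/(453e-9) = 4.385e-19 J.
Energy delivered: (2650 W m⁻²)(15.1e-4 m²)(973 s) = 3893 J.
Photons incident: 3893 / 4.385e-19 = 8.878e21, i.e. 8.878e21/6.022e23 = 0.01474 mol.
Φ = 5.52e-4 mol / 0.01474 mol photons = 0.0374.

Φ = 0.0374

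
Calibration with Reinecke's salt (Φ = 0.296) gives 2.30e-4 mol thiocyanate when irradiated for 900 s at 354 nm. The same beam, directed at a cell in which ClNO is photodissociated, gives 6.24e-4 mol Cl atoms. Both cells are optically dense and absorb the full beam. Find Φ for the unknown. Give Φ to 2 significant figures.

Photons absorbed by the actinometer: 2.30e-4 / 0.296 = 7.770e-4 mol.
Φ(unknown) = 6.24e-4 / 7.770e-4 = 0.80.

Φ = 0.80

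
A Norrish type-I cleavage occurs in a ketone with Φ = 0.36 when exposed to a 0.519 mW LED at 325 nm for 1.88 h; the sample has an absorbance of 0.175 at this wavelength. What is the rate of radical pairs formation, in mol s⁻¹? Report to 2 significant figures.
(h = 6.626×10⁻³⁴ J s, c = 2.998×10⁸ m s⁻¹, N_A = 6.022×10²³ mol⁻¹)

1.7×10⁻¹⁰ mol s⁻¹

Photon energy at 325 nm: hc/λ = (6.626×10⁻³⁴)(2.998×10⁸)/(325×10⁻⁹) = 6.112×10⁻¹⁹ J.
Energy delivered: (0.519 mW)(6768 s) = 3.513 J.
Photons incident: 3.513 / 6.112×10⁻¹⁹ = 5.748×10¹⁸, i.e. 5.748×10¹⁸/6.022×10²³ = 9.545×10⁻⁶ mol.
Fraction absorbed: 1 − 10^(−0.175) = 0.3317.
Photons absorbed: 0.3317 × 9.545×10⁻⁶ = 3.166×10⁻⁶ mol.
Product formed: 0.36 × 3.166×10⁻⁶ = 1.140×10⁻⁶ mol.
Rate: 1.140×10⁻⁶ / 6768 s = 1.7×10⁻¹⁰ mol s⁻¹.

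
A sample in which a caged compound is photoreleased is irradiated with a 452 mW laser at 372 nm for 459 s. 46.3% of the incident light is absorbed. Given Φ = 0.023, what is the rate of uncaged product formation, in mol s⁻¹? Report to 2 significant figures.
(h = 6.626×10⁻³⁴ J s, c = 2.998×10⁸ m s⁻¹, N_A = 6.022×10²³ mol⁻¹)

Photon energy at 372 nm: hc/λ = (6.626×10⁻³⁴)(2.998×10⁸)/(372×10⁻⁹) = 5.340×10⁻¹⁹ J.
Energy delivered: (452 mW)(459 s) = 207.5 J.
Photons incident: 207.5 / 5.340×10⁻¹⁹ = 3.886×10²⁰, i.e. 3.886×10²⁰/6.022×10²³ = 6.453×10⁻⁴ mol.
Photons absorbed: 0.463 × 6.453×10⁻⁴ = 2.988×10⁻⁴ mol.
Product formed: 0.023 × 2.988×10⁻⁴ = 6.872×10⁻⁶ mol.
Rate: 6.872×10⁻⁶ / 459 s = 1.5×10⁻⁸ mol s⁻¹.

1.5×10⁻⁸ mol s⁻¹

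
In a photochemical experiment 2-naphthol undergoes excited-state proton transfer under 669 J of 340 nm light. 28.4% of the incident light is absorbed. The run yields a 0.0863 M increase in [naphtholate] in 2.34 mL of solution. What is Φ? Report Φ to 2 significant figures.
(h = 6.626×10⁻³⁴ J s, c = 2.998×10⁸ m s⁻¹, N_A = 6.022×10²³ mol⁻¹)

Product: (0.0863 M)(0.00234 L) = 2.019×10⁻⁴ mol.
Photon energy at 340 nm: hc/λ = (6.626×10⁻³⁴)(2.998×10⁸)/(340×10⁻⁹) = 5.843×10⁻¹⁹ J.
Photons incident: 669 / 5.843×10⁻¹⁹ = 1.145×10²¹, i.e. 1.145×10²¹/6.022×10²³ = 0.001901 mol.
Photons absorbed: 0.284 × 0.001901 = 5.399×10⁻⁴ mol.
Φ = 2.019×10⁻⁴ mol / 5.399×10⁻⁴ mol photons = 0.37.

Φ = 0.37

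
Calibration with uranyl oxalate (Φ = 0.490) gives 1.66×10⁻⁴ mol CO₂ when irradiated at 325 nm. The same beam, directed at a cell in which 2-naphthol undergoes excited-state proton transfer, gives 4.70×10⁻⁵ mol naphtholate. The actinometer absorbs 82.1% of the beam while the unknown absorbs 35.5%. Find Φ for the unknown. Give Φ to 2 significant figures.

Φ = 0.32

Photons absorbed by the actinometer: 1.66×10⁻⁴ / 0.490 = 3.388×10⁻⁴ mol.
Incident flux: 3.388×10⁻⁴ / 0.821 = 4.127×10⁻⁴ einstein.
Absorbed by unknown: 0.355 × 4.127×10⁻⁴ = 1.465×10⁻⁴ mol.
Φ(unknown) = 4.70×10⁻⁵ / 1.465×10⁻⁴ = 0.32.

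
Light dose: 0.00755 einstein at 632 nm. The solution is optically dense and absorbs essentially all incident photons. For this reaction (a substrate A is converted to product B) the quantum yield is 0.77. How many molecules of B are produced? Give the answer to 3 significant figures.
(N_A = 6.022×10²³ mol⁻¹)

3.50×10²¹ molecules

Product: Φ × n_abs = 0.77 × 0.00755 = 0.005814 mol.
As a count: 0.005814 × 6.022×10²³ = 3.50×10²¹.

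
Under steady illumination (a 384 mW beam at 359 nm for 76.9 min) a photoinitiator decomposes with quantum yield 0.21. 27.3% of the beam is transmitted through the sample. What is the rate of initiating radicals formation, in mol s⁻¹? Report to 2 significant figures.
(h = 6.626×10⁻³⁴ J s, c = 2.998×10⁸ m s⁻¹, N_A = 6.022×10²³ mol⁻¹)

Photon energy at 359 nm: hc/λ = (6.626×10⁻³⁴)(2.998×10⁸)/(359×10⁻⁹) = 5.533×10⁻¹⁹ J.
Energy delivered: (384 mW)(4614 s) = 1772 J.
Photons incident: 1772 / 5.533×10⁻¹⁹ = 3.203×10²¹, i.e. 3.203×10²¹/6.022×10²³ = 0.005319 mol.
Fraction absorbed: 1 − 27.3/100 = 0.7270.
Photons absorbed: 0.7270 × 0.005319 = 0.003867 mol.
Product formed: 0.21 × 0.003867 = 8.121×10⁻⁴ mol.
Rate: 8.121×10⁻⁴ / 4614 s = 1.8×10⁻⁷ mol s⁻¹.

1.8×10⁻⁷ mol s⁻¹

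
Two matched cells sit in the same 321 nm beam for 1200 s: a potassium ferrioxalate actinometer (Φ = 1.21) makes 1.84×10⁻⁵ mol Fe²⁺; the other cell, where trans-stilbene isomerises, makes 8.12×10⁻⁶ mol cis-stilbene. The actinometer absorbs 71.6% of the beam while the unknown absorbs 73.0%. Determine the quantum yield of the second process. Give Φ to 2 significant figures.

Φ = 0.52

Photons absorbed by the actinometer: 1.84×10⁻⁵ / 1.21 = 1.521×10⁻⁵ mol.
Incident flux: 1.521×10⁻⁵ / 0.716 = 2.124×10⁻⁵ einstein.
Absorbed by unknown: 0.730 × 2.124×10⁻⁵ = 1.551×10⁻⁵ mol.
Φ(unknown) = 8.12×10⁻⁶ / 1.551×10⁻⁵ = 0.52.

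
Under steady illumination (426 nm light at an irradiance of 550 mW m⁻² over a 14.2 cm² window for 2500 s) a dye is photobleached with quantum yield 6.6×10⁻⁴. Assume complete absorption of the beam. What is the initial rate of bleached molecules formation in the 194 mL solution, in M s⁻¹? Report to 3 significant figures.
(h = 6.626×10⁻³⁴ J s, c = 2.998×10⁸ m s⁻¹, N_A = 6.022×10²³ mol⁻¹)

9.46×10⁻¹² M s⁻¹

Photon energy at 426 nm: hc/λ = (6.626×10⁻³⁴)(2.998×10⁸)/(426×10⁻⁹) = 4.663×10⁻¹⁹ J.
Energy delivered: (550 mW m⁻²)(14.2×10⁻⁴ m²)(2500 s) = 1.953 J.
Photons incident: 1.953 / 4.663×10⁻¹⁹ = 4.188×10¹⁸, i.e. 4.188×10¹⁸/6.022×10²³ = 6.955×10⁻⁶ mol.
Product formed: 6.6×10⁻⁴ × 6.955×10⁻⁶ = 4.590×10⁻⁹ mol.
Rate: 4.590×10⁻⁹ mol / (2500 s × 0.194 L) = 9.46×10⁻¹² M s⁻¹.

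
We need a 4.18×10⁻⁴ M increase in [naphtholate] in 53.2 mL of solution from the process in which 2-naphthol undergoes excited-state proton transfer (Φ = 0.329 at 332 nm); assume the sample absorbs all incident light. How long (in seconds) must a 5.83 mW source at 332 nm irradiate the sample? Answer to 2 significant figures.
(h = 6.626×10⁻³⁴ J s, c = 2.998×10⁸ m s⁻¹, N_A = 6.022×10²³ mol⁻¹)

Product: (4.18×10⁻⁴ M)(0.0532 L) = 2.224×10⁻⁵ mol.
Photons that must be absorbed: 2.224×10⁻⁵ / 0.329 = 6.760×10⁻⁵ mol.
Photon energy: hc/λ = 5.983×10⁻¹⁹ J; per mole, 3.603×10⁵ J mol⁻¹.
Energy required: 6.760×10⁻⁵ × 3.603×10⁵ = 24.36 J.
Time: 24.36 J / 0.00583 W = 4200 s.

t ≈ 4200 s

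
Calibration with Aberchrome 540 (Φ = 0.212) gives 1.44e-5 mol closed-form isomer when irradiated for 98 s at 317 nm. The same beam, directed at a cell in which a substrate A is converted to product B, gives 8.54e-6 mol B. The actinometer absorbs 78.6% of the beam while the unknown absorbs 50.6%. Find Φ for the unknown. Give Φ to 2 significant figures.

Photons absorbed by the actinometer: 1.44e-5 / 0.212 = 6.792e-5 mol.
Incident flux: 6.792e-5 / 0.786 = 8.641e-5 einstein.
Absorbed by unknown: 0.506 × 8.641e-5 = 4.372e-5 mol.
Φ(unknown) = 8.54e-6 / 4.372e-5 = 0.20.

Φ = 0.20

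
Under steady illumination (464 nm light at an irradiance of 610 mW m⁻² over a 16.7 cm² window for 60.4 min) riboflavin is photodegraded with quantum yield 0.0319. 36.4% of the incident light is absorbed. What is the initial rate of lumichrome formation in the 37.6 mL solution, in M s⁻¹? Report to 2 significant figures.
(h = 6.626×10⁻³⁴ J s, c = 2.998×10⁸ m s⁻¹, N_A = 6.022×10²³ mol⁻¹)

1.2×10⁻⁹ M s⁻¹

Photon energy at 464 nm: hc/λ = (6.626×10⁻³⁴)(2.998×10⁸)/(464×10⁻⁹) = 4.281×10⁻¹⁹ J.
Energy delivered: (610 mW m⁻²)(16.7×10⁻⁴ m²)(3624 s) = 3.692 J.
Photons incident: 3.692 / 4.281×10⁻¹⁹ = 8.624×10¹⁸, i.e. 8.624×10¹⁸/6.022×10²³ = 1.432×10⁻⁵ mol.
Photons absorbed: 0.364 × 1.432×10⁻⁵ = 5.212×10⁻⁶ mol.
Product formed: 0.0319 × 5.212×10⁻⁶ = 1.663×10⁻⁷ mol.
Rate: 1.663×10⁻⁷ mol / (3624 s × 0.0376 L) = 1.2×10⁻⁹ M s⁻¹.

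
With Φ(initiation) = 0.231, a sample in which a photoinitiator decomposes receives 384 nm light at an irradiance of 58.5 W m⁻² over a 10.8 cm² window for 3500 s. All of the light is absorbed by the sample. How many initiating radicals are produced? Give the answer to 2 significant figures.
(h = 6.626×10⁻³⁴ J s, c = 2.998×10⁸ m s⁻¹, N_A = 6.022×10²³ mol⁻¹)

9.9×10¹⁹ initiating radicals

Photon energy at 384 nm: hc/λ = (6.626×10⁻³⁴)(2.998×10⁸)/(384×10⁻⁹) = 5.173×10⁻¹⁹ J.
Energy delivered: (58.5 W m⁻²)(10.8×10⁻⁴ m²)(3500 s) = 221.1 J.
Photons incident: 221.1 / 5.173×10⁻¹⁹ = 4.274×10²⁰, i.e. 4.274×10²⁰/6.022×10²³ = 7.097×10⁻⁴ mol.
Product: Φ × n_abs = 0.231 × 7.097×10⁻⁴ = 1.639×10⁻⁴ mol.
As a count: 1.639×10⁻⁴ × 6.022×10²³ = 9.9×10¹⁹.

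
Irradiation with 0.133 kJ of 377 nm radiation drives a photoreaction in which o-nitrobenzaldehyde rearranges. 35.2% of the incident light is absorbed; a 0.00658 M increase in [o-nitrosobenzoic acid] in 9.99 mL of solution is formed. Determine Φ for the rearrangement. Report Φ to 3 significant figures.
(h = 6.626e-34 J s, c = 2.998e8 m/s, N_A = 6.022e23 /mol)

Φ = 0.446

Product: (0.00658 M)(0.00999 L) = 6.573e-5 mol.
Photon energy at 377 nm: hc/λ = (6.626e-34)(2.998e8)/(377e-9) = 5.269e-19 J.
Incident energy: 0.133 kJ = 133 J.
Photons incident: 133 / 5.269e-19 = 2.524e20, i.e. 2.524e20/6.022e23 = 4.191e-4 mol.
Photons absorbed: 0.352 × 4.191e-4 = 1.475e-4 mol.
Φ = 6.573e-5 mol / 1.475e-4 mol photons = 0.446.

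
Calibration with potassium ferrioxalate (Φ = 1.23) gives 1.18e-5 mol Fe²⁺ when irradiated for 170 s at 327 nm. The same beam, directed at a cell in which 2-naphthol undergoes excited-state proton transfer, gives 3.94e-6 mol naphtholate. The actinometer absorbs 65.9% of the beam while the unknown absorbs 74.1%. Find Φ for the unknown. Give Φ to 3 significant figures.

Photons absorbed by the actinometer: 1.18e-5 / 1.23 = 9.593e-6 mol.
Incident flux: 9.593e-6 / 0.659 = 1.456e-5 einstein.
Absorbed by unknown: 0.741 × 1.456e-5 = 1.079e-5 mol.
Φ(unknown) = 3.94e-6 / 1.079e-5 = 0.365.

Φ = 0.365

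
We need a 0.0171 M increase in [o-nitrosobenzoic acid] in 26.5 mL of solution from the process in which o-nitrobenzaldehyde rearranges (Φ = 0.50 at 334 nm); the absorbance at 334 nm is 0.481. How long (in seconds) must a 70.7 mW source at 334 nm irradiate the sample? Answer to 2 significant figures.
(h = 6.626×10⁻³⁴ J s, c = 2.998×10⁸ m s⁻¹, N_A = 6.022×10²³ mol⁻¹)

t ≈ 6900 s

Product: (0.0171 M)(0.0265 L) = 4.532×10⁻⁴ mol.
Photons that must be absorbed: 4.532×10⁻⁴ / 0.50 = 9.064×10⁻⁴ mol.
Fraction absorbed: 1 − 10^(−0.481) = 0.6696.
Incident photons needed: 9.064×10⁻⁴ / 0.6696 = 0.001354 mol.
Photon energy: hc/λ = 5.948×10⁻¹⁹ J; per mole, 3.582×10⁵ J mol⁻¹.
Energy required: 0.001354 × 3.582×10⁵ = 485.0 J.
Time: 485.0 J / 0.0707 W = 6900 s.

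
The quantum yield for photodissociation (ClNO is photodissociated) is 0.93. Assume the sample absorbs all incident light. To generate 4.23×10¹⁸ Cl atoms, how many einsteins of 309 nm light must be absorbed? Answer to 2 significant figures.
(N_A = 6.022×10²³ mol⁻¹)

7.6×10⁻⁶ einstein

Product: 4.23×10¹⁸ / 6.022×10²³ = 7.024×10⁻⁶ mol.
Photons that must be absorbed: 7.024×10⁻⁶ / 0.93 = 7.553×10⁻⁶ mol.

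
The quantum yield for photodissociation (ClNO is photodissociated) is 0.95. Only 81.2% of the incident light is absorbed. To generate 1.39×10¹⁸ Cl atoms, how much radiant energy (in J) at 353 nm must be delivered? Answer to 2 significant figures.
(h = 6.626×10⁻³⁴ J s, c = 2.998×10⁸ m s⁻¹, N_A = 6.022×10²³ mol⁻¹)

1.0 J

Product: 1.39×10¹⁸ / 6.022×10²³ = 2.308×10⁻⁶ mol.
Photons that must be absorbed: 2.308×10⁻⁶ / 0.95 = 2.429×10⁻⁶ mol.
Incident photons needed: 2.429×10⁻⁶ / 0.812 = 2.991×10⁻⁶ mol.
Photon energy: hc/λ = 5.627×10⁻¹⁹ J; per mole, 3.389×10⁵ J mol⁻¹.
Energy required: 2.991×10⁻⁶ × 3.389×10⁵ = 1.0 J.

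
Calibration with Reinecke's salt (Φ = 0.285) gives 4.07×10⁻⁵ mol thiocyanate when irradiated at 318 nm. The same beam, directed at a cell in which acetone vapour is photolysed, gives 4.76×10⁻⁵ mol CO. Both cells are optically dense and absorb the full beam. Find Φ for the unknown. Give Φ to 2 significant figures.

Φ = 0.33

Photons absorbed by the actinometer: 4.07×10⁻⁵ / 0.285 = 1.428×10⁻⁴ mol.
Φ(unknown) = 4.76×10⁻⁵ / 1.428×10⁻⁴ = 0.33.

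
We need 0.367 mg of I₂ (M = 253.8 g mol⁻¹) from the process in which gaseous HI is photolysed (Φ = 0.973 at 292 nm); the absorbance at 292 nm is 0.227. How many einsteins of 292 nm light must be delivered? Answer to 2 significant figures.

3.7×10⁻⁶ einstein

Product: 0.367 mg / 253.8 g mol⁻¹ = 1.446×10⁻⁶ mol.
Photons that must be absorbed: 1.446×10⁻⁶ / 0.973 = 1.486×10⁻⁶ mol.
Fraction absorbed: 1 − 10^(−0.227) = 0.4071.
Incident photons needed: 1.486×10⁻⁶ / 0.4071 = 3.650×10⁻⁶ mol.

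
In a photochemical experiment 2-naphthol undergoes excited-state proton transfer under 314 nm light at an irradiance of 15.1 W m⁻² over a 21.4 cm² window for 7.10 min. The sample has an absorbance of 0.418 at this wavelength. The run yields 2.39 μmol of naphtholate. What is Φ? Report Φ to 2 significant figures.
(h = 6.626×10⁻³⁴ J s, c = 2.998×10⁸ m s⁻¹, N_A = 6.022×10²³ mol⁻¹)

Φ = 0.11

Product: 2.39 μmol = 2.39×10⁻⁶ mol.
Photon energy at 314 nm: hc/λ = (6.626×10⁻³⁴)(2.998×10⁸)/(314×10⁻⁹) = 6.326×10⁻¹⁹ J.
Energy delivered: (15.1 W m⁻²)(21.4×10⁻⁴ m²)(426 s) = 13.77 J.
Photons incident: 13.77 / 6.326×10⁻¹⁹ = 2.177×10¹⁹, i.e. 2.177×10¹⁹/6.022×10²³ = 3.615×10⁻⁵ mol.
Fraction absorbed: 1 − 10^(−0.418) = 0.6181.
Photons absorbed: 0.6181 × 3.615×10⁻⁵ = 2.234×10⁻⁵ mol.
Φ = 2.39×10⁻⁶ mol / 2.234×10⁻⁵ mol photons = 0.11.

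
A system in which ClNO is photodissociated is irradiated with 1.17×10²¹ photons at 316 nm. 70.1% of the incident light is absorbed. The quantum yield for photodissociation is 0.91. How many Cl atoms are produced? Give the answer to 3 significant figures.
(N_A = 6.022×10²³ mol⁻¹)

7.46×10²⁰ atoms

Moles of photons: 1.17×10²¹ / 6.022×10²³ = 0.001943 mol.
Photons absorbed: 0.701 × 0.001943 = 0.001362 mol.
Product: Φ × n_abs = 0.91 × 0.001362 = 0.001239 mol.
As a count: 0.001239 × 6.022×10²³ = 7.46×10²⁰.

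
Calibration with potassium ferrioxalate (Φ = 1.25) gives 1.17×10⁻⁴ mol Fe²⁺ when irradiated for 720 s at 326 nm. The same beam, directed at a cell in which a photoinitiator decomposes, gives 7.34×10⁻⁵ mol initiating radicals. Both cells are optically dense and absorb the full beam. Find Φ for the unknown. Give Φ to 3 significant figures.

Φ = 0.784

Photons absorbed by the actinometer: 1.17×10⁻⁴ / 1.25 = 9.360×10⁻⁵ mol.
Φ(unknown) = 7.34×10⁻⁵ / 9.360×10⁻⁵ = 0.784.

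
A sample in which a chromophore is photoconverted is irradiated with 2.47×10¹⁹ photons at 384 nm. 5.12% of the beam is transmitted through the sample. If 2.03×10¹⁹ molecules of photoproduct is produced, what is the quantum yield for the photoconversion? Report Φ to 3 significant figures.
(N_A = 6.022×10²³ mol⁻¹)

Product: 2.03×10¹⁹ / 6.022×10²³ = 3.371×10⁻⁵ mol.
Moles of photons: 2.47×10¹⁹ / 6.022×10²³ = 4.102×10⁻⁵ mol.
Fraction absorbed: 1 − 5.12/100 = 0.9488.
Photons absorbed: 0.9488 × 4.102×10⁻⁵ = 3.892×10⁻⁵ mol.
Φ = 3.371×10⁻⁵ mol / 3.892×10⁻⁵ mol photons = 0.866.

Φ = 0.866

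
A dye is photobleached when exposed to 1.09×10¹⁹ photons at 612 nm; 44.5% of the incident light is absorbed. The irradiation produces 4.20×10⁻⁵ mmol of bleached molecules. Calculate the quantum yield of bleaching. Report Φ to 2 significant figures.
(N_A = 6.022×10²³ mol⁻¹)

Product: 4.20×10⁻⁵ mmol = 4.20×10⁻⁸ mol.
Moles of photons: 1.09×10¹⁹ / 6.022×10²³ = 1.810×10⁻⁵ mol.
Photons absorbed: 0.445 × 1.810×10⁻⁵ = 8.055×10⁻⁶ mol.
Φ = 4.20×10⁻⁸ mol / 8.055×10⁻⁶ mol photons = 0.0052.

Φ = 0.0052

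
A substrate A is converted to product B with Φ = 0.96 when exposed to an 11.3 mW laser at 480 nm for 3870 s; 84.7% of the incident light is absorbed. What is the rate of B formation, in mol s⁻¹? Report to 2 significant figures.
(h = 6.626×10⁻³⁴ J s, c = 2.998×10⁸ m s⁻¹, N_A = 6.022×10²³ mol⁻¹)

3.7×10⁻⁸ mol s⁻¹

Photon energy at 480 nm: hc/λ = (6.626×10⁻³⁴)(2.998×10⁸)/(480×10⁻⁹) = 4.138×10⁻¹⁹ J.
Energy delivered: (11.3 mW)(3870 s) = 43.73 J.
Photons incident: 43.73 / 4.138×10⁻¹⁹ = 1.057×10²⁰, i.e. 1.057×10²⁰/6.022×10²³ = 1.755×10⁻⁴ mol.
Photons absorbed: 0.847 × 1.755×10⁻⁴ = 1.486×10⁻⁴ mol.
Product formed: 0.96 × 1.486×10⁻⁴ = 1.427×10⁻⁴ mol.
Rate: 1.427×10⁻⁴ / 3870 s = 3.7×10⁻⁸ mol s⁻¹.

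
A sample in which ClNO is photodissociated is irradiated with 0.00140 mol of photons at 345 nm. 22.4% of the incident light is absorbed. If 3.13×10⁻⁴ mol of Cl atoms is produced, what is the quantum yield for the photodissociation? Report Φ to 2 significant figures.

Photons absorbed: 0.224 × 0.00140 = 3.136×10⁻⁴ mol.
Φ = 3.13×10⁻⁴ mol / 3.136×10⁻⁴ mol photons = 1.0.

Φ = 1.0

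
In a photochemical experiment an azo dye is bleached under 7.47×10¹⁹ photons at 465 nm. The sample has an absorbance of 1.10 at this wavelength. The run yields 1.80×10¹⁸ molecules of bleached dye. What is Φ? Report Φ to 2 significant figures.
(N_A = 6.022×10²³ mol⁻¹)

Φ = 0.026

Product: 1.80×10¹⁸ / 6.022×10²³ = 2.989×10⁻⁶ mol.
Moles of photons: 7.47×10¹⁹ / 6.022×10²³ = 1.240×10⁻⁴ mol.
Fraction absorbed: 1 − 10^(−1.10) = 0.9206.
Photons absorbed: 0.9206 × 1.240×10⁻⁴ = 1.142×10⁻⁴ mol.
Φ = 2.989×10⁻⁶ mol / 1.142×10⁻⁴ mol photons = 0.026.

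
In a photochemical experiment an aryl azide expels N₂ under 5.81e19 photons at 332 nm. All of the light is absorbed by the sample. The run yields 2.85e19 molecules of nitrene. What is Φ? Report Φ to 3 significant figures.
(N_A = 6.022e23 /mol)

Product: 2.85e19 / 6.022e23 = 4.733e-5 mol.
Moles of photons: 5.81e19 / 6.022e23 = 9.648e-5 mol.
Φ = 4.733e-5 mol / 9.648e-5 mol photons = 0.491.

Φ = 0.491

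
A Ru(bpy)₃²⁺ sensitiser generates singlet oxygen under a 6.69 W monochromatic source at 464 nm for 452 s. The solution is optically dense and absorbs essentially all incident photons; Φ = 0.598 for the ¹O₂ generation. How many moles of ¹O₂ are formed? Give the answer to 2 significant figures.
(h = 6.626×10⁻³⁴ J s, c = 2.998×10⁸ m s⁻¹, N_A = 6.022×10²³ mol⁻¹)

0.0070 mol

Photon energy at 464 nm: hc/λ = (6.626×10⁻³⁴)(2.998×10⁸)/(464×10⁻⁹) = 4.281×10⁻¹⁹ J.
Energy delivered: (6.69 W)(452 s) = 3024 J.
Photons incident: 3024 / 4.281×10⁻¹⁹ = 7.064×10²¹, i.e. 7.064×10²¹/6.022×10²³ = 0.01173 mol.
Product: Φ × n_abs = 0.598 × 0.01173 = 0.007015 mol.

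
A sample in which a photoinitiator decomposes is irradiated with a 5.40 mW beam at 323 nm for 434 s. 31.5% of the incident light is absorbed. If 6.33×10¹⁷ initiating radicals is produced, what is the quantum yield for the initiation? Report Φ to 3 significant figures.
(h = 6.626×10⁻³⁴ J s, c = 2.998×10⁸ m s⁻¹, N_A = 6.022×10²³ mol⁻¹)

Product: 6.33×10¹⁷ / 6.022×10²³ = 1.051×10⁻⁶ mol.
Photon energy at 323 nm: hc/λ = (6.626×10⁻³⁴)(2.998×10⁸)/(323×10⁻⁹) = 6.150×10⁻¹⁹ J.
Energy delivered: (5.40 mW)(434 s) = 2.344 J.
Photons incident: 2.344 / 6.150×10⁻¹⁹ = 3.811×10¹⁸, i.e. 3.811×10¹⁸/6.022×10²³ = 6.328×10⁻⁶ mol.
Photons absorbed: 0.315 × 6.328×10⁻⁶ = 1.993×10⁻⁶ mol.
Φ = 1.051×10⁻⁶ mol / 1.993×10⁻⁶ mol photons = 0.527.

Φ = 0.527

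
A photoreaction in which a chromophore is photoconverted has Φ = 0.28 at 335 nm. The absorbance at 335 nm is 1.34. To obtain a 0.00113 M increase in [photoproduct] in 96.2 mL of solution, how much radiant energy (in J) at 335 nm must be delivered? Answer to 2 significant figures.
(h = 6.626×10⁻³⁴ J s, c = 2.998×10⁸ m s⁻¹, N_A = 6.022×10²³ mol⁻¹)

Product: (0.00113 M)(0.0962 L) = 1.087×10⁻⁴ mol.
Photons that must be absorbed: 1.087×10⁻⁴ / 0.28 = 3.882×10⁻⁴ mol.
Fraction absorbed: 1 − 10^(−1.34) = 0.9543.
Incident photons needed: 3.882×10⁻⁴ / 0.9543 = 4.068×10⁻⁴ mol.
Photon energy: hc/λ = 5.930×10⁻¹⁹ J; per mole, 3.571×10⁵ J mol⁻¹.
Energy required: 4.068×10⁻⁴ × 3.571×10⁵ = 150 J.

150 J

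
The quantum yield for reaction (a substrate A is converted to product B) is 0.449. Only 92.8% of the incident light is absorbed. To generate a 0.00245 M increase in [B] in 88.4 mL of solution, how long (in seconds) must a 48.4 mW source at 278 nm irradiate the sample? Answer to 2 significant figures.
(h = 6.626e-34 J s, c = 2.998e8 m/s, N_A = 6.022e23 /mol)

Product: (0.00245 M)(0.0884 L) = 2.166e-4 mol.
Photons that must be absorbed: 2.166e-4 / 0.449 = 4.824e-4 mol.
Incident photons needed: 4.824e-4 / 0.928 = 5.198e-4 mol.
Photon energy: hc/λ = 7.146e-19 J; per mole, 4.303e5 J mol⁻¹.
Energy required: 5.198e-4 × 4.303e5 = 223.7 J.
Time: 223.7 J / 0.0484 W = 4600 s.

t ≈ 4600 s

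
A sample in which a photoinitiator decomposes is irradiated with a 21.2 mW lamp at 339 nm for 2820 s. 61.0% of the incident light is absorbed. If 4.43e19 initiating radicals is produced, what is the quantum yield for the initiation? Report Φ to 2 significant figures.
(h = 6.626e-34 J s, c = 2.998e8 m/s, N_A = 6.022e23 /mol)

Φ = 0.71

Product: 4.43e19 / 6.022e23 = 7.356e-5 mol.
Photon energy at 339 nm: hc/λ = (6.626e-34)(2.998e8)/(339e-9) = 5.860e-19 J.
Energy delivered: (21.2 mW)(2820 s) = 59.78 J.
Photons incident: 59.78 / 5.860e-19 = 1.020e20, i.e. 1.020e20/6.022e23 = 1.694e-4 mol.
Photons absorbed: 0.610 × 1.694e-4 = 1.033e-4 mol.
Φ = 7.356e-5 mol / 1.033e-4 mol photons = 0.71.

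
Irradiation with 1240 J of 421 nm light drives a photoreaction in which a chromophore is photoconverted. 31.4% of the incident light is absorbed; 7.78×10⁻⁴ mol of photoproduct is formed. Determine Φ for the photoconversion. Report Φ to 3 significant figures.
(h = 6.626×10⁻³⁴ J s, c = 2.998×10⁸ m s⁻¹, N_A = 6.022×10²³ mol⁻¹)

Φ = 0.568

Photon energy at 421 nm: hc/λ = (6.626×10⁻³⁴)(2.998×10⁸)/(421×10⁻⁹) = 4.718×10⁻¹⁹ J.
Photons incident: 1240 / 4.718×10⁻¹⁹ = 2.628×10²¹, i.e. 2.628×10²¹/6.022×10²³ = 0.004364 mol.
Photons absorbed: 0.314 × 0.004364 = 0.001370 mol.
Φ = 7.78×10⁻⁴ mol / 0.001370 mol photons = 0.568.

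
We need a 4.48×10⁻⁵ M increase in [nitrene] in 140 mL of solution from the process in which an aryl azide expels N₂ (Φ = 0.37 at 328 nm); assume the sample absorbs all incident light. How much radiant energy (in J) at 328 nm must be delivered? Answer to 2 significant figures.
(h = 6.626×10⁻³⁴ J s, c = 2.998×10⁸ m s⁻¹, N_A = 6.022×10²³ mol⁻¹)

Product: (4.48×10⁻⁵ M)(0.14 L) = 6.272×10⁻⁶ mol.
Photons that must be absorbed: 6.272×10⁻⁶ / 0.37 = 1.695×10⁻⁵ mol.
Photon energy: hc/λ = 6.056×10⁻¹⁹ J; per mole, 3.647×10⁵ J mol⁻¹.
Energy required: 1.695×10⁻⁵ × 3.647×10⁵ = 6.2 J.

6.2 J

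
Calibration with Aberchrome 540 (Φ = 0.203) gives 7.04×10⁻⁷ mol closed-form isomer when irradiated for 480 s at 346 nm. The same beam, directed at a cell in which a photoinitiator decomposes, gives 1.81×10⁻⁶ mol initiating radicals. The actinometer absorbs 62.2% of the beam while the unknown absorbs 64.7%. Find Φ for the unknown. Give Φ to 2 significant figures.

Φ = 0.50

Photons absorbed by the actinometer: 7.04×10⁻⁷ / 0.203 = 3.468×10⁻⁶ mol.
Incident flux: 3.468×10⁻⁶ / 0.622 = 5.576×10⁻⁶ einstein.
Absorbed by unknown: 0.647 × 5.576×10⁻⁶ = 3.608×10⁻⁶ mol.
Φ(unknown) = 1.81×10⁻⁶ / 3.608×10⁻⁶ = 0.50.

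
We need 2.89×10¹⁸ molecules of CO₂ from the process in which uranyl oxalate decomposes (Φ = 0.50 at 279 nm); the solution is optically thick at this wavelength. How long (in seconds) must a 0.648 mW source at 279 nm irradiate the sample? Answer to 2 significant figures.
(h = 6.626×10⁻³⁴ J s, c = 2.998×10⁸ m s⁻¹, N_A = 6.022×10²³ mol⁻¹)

Product: 2.89×10¹⁸ / 6.022×10²³ = 4.799×10⁻⁶ mol.
Photons that must be absorbed: 4.799×10⁻⁶ / 0.50 = 9.598×10⁻⁶ mol.
Photon energy: hc/λ = 7.120×10⁻¹⁹ J; per mole, 4.288×10⁵ J mol⁻¹.
Energy required: 9.598×10⁻⁶ × 4.288×10⁵ = 4.116 J.
Time: 4.116 J / 0.000648 W = 6400 s.

t ≈ 6400 s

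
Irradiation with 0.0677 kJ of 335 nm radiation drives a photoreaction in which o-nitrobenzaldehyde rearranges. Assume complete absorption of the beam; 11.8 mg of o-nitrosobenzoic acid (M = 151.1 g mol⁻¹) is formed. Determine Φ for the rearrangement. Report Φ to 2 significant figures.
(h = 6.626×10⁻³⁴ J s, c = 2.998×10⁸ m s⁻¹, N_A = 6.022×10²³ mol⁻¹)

Φ = 0.41

Product: 11.8 mg / 151.1 g mol⁻¹ = 7.809×10⁻⁵ mol.
Photon energy at 335 nm: hc/λ = (6.626×10⁻³⁴)(2.998×10⁸)/(335×10⁻⁹) = 5.930×10⁻¹⁹ J.
Incident energy: 0.0677 kJ = 67.7 J.
Photons incident: 67.7 / 5.930×10⁻¹⁹ = 1.142×10²⁰, i.e. 1.142×10²⁰/6.022×10²³ = 1.896×10⁻⁴ mol.
Φ = 7.809×10⁻⁵ mol / 1.896×10⁻⁴ mol photons = 0.41.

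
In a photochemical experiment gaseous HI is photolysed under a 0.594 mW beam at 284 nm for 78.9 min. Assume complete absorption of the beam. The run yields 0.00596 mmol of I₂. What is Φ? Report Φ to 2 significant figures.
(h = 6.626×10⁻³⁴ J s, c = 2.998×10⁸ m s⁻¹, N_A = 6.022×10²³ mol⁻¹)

Product: 0.00596 mmol = 5.96×10⁻⁶ mol.
Photon energy at 284 nm: hc/λ = (6.626×10⁻³⁴)(2.998×10⁸)/(284×10⁻⁹) = 6.995×10⁻¹⁹ J.
Energy delivered: (0.594 mW)(4734 s) = 2.812 J.
Photons incident: 2.812 / 6.995×10⁻¹⁹ = 4.020×10¹⁸, i.e. 4.020×10¹⁸/6.022×10²³ = 6.676×10⁻⁶ mol.
Φ = 5.96×10⁻⁶ mol / 6.676×10⁻⁶ mol photons = 0.89.

Φ = 0.89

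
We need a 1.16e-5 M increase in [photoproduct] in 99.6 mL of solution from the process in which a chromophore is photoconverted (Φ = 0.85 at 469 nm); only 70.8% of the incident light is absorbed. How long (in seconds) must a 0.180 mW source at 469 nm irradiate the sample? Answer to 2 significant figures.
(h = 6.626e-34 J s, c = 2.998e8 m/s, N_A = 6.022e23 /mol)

Product: (1.16e-5 M)(0.0996 L) = 1.155e-6 mol.
Photons that must be absorbed: 1.155e-6 / 0.85 = 1.359e-6 mol.
Incident photons needed: 1.359e-6 / 0.708 = 1.919e-6 mol.
Photon energy: hc/λ = 4.236e-19 J; per mole, 2.551e5 J mol⁻¹.
Energy required: 1.919e-6 × 2.551e5 = 0.4895 J.
Time: 0.4895 J / 0.00018 W = 2700 s.

t ≈ 2700 s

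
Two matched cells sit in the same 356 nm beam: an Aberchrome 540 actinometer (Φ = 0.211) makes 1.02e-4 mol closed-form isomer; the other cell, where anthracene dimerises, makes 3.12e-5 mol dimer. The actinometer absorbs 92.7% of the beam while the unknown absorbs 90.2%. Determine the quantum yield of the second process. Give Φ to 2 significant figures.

Photons absorbed by the actinometer: 1.02e-4 / 0.211 = 4.834e-4 mol.
Incident flux: 4.834e-4 / 0.927 = 5.215e-4 einstein.
Absorbed by unknown: 0.902 × 5.215e-4 = 4.704e-4 mol.
Φ(unknown) = 3.12e-5 / 4.704e-4 = 0.066.

Φ = 0.066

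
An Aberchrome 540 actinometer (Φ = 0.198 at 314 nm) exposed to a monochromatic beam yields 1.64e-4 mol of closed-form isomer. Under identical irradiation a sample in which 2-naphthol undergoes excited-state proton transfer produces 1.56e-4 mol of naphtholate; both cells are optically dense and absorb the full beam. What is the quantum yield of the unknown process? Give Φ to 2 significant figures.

Photons absorbed by the actinometer: 1.64e-4 / 0.198 = 8.283e-4 mol.
Φ(unknown) = 1.56e-4 / 8.283e-4 = 0.19.

Φ = 0.19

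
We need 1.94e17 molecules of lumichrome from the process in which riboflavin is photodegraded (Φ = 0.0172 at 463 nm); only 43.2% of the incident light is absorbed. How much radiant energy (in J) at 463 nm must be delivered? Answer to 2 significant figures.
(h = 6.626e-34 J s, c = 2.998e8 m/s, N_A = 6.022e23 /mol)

11 J

Product: 1.94e17 / 6.022e23 = 3.222e-7 mol.
Photons that must be absorbed: 3.222e-7 / 0.0172 = 1.873e-5 mol.
Incident photons needed: 1.873e-5 / 0.432 = 4.336e-5 mol.
Photon energy: hc/λ = 4.290e-19 J; per mole, 2.583e5 J mol⁻¹.
Energy required: 4.336e-5 × 2.583e5 = 11 J.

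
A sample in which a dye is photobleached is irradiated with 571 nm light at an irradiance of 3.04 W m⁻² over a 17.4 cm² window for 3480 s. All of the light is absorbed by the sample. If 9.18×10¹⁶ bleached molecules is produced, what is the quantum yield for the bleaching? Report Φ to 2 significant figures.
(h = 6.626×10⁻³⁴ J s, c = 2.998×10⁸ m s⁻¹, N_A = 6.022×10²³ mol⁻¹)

Product: 9.18×10¹⁶ / 6.022×10²³ = 1.524×10⁻⁷ mol.
Photon energy at 571 nm: hc/λ = (6.626×10⁻³⁴)(2.998×10⁸)/(571×10⁻⁹) = 3.479×10⁻¹⁹ J.
Energy delivered: (3.04 W m⁻²)(17.4×10⁻⁴ m²)(3480 s) = 18.41 J.
Photons incident: 18.41 / 3.479×10⁻¹⁹ = 5.292×10¹⁹, i.e. 5.292×10¹⁹/6.022×10²³ = 8.788×10⁻⁵ mol.
Φ = 1.524×10⁻⁷ mol / 8.788×10⁻⁵ mol photons = 0.0017.

Φ = 0.0017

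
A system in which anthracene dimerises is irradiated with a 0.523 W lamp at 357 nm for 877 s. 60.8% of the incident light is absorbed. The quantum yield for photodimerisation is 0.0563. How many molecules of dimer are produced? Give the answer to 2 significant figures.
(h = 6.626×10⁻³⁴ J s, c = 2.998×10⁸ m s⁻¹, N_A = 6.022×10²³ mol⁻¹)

Photon energy at 357 nm: hc/λ = (6.626×10⁻³⁴)(2.998×10⁸)/(357×10⁻⁹) = 5.564×10⁻¹⁹ J.
Energy delivered: (0.523 W)(877 s) = 458.7 J.
Photons incident: 458.7 / 5.564×10⁻¹⁹ = 8.244×10²⁰, i.e. 8.244×10²⁰/6.022×10²³ = 0.001369 mol.
Photons absorbed: 0.608 × 0.001369 = 8.324×10⁻⁴ mol.
Product: Φ × n_abs = 0.0563 × 8.324×10⁻⁴ = 4.686×10⁻⁵ mol.
As a count: 4.686×10⁻⁵ × 6.022×10²³ = 2.8×10¹⁹.

2.8×10¹⁹ molecules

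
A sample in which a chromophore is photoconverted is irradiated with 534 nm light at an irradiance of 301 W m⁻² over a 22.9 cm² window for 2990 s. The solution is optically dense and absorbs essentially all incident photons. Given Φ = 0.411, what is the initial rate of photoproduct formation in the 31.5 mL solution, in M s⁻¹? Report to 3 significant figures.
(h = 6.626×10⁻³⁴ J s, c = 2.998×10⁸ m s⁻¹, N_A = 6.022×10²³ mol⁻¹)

Photon energy at 534 nm: hc/λ = (6.626×10⁻³⁴)(2.998×10⁸)/(534×10⁻⁹) = 3.720×10⁻¹⁹ J.
Energy delivered: (301 W m⁻²)(22.9×10⁻⁴ m²)(2990 s) = 2061 J.
Photons incident: 2061 / 3.720×10⁻¹⁹ = 5.540×10²¹, i.e. 5.540×10²¹/6.022×10²³ = 0.009200 mol.
Product formed: 0.411 × 0.009200 = 0.003781 mol.
Rate: 0.003781 mol / (2990 s × 0.0315 L) = 4.01×10⁻⁵ M s⁻¹.

4.01×10⁻⁵ M s⁻¹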